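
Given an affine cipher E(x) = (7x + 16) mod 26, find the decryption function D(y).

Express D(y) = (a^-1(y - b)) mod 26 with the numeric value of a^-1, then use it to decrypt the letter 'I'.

Step 1: Find a^-1, the modular inverse of 7 mod 26.
Step 2: We need 7 * a^-1 = 1 (mod 26).
Step 3: 7 * 15 = 105 = 4 * 26 + 1, so a^-1 = 15.
Step 4: D(y) = 15(y - 16) mod 26.
Step 5: Apply to 'I' (y = 8): D(8) = 15 * (8 - 16) mod 26 = 15 * -8 mod 26 = 10 -> 'K'.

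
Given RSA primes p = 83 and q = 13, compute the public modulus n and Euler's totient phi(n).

Step 1: n = p * q = 83 * 13 = 1079.
Step 2: phi(n) = (p-1)(q-1) = 82 * 12 = 984.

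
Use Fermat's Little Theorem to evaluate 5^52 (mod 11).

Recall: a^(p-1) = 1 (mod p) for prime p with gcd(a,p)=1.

Step 1: Since 11 is prime, by Fermat's Little Theorem: 5^10 = 1 (mod 11).
Step 2: Reduce exponent: 52 mod 10 = 2.
Step 3: So 5^52 = 5^2 (mod 11).
Step 4: 5^2 mod 11 = 3.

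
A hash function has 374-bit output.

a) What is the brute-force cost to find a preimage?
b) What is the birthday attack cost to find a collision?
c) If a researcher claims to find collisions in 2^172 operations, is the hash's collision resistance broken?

Step 1: Preimage resistance requires brute-force of 2^374 operations.
Step 2: Collision resistance (birthday bound) = 2^(374/2) = 2^187.
Step 3: The claimed attack costs 2^172 operations.
Step 4: Since 2^172 < 2^187, the claimed attack beats the generic birthday bound, so collision resistance is broken.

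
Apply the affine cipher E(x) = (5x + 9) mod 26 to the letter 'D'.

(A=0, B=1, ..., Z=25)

Step 1: Convert 'D' to number: x = 3.
Step 2: E(3) = (5 * 3 + 9) mod 26 = 24 mod 26 = 24.
Step 3: Convert 24 back to letter: Y.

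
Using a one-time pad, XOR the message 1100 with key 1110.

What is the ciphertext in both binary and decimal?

Step 1: Write out the XOR operation bit by bit:
  Message: 1100
  Key:     1110
  XOR:     0010
Step 2: Convert to decimal: 0010 = 2.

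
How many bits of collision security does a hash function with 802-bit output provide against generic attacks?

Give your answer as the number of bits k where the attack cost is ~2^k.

Step 1: The hash has a 802-bit output.
Step 2: Collision resistance means it should be infeasible to find any x != y with h(x) = h(y).
By the birthday bound, a generic collision search succeeds after about sqrt(2^802) = 2^(802/2) = 2^401 evaluations.
Step 3: Security level = 401 bits.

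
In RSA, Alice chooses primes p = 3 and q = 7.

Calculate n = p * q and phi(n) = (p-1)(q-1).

Step 1: n = p * q = 3 * 7 = 21.
Step 2: phi(n) = (p-1)(q-1) = 2 * 6 = 12.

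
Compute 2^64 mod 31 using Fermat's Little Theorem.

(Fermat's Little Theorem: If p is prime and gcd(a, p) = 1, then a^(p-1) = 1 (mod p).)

Step 1: Since 31 is prime, by Fermat's Little Theorem: 2^30 = 1 (mod 31).
Step 2: Reduce exponent: 64 mod 30 = 4.
Step 3: So 2^64 = 2^4 (mod 31).
Step 4: 2^4 mod 31 = 16.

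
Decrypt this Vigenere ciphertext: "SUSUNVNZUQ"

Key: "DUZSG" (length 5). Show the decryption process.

Step 1: Key 'DUZSG' has length 5. Extended key: DUZSGDUZSG
Step 2: Decrypt each position:
  S(18) - D(3) = 15 = P
  U(20) - U(20) = 0 = A
  S(18) - Z(25) = 19 = T
  U(20) - S(18) = 2 = C
  N(13) - G(6) = 7 = H
  V(21) - D(3) = 18 = S
  N(13) - U(20) = 19 = T
  Z(25) - Z(25) = 0 = A
  U(20) - S(18) = 2 = C
  Q(16) - G(6) = 10 = K
Plaintext: PATCHSTACK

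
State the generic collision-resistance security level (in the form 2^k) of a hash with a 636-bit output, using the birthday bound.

Step 1: The birthday paradox gives collision probability ~50% after sqrt(2^n) = 2^(n/2) hashes.
Step 2: For 636-bit output: 2^(636/2) = 2^318.
Step 3: Approximately 2^318 hash computations needed.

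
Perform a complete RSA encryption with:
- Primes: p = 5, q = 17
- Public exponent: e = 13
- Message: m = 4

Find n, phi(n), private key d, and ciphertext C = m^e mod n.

Step 1: n = 5 * 17 = 85.
Step 2: phi(n) = (5-1)(17-1) = 4 * 16 = 64.
Step 3: Find d = 13^(-1) mod 64 = 5.
  Verify: 13 * 5 = 65 = 1 (mod 64).
Step 4: C = 4^13 mod 85 = 4.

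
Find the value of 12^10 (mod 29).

Step 1: Compute 12^10 mod 29 step by step, reducing modulo 29 at each step.
  12^1 mod 29 = 12
  12^2 mod 29 = (12 * 12) mod 29 = 28
  12^3 mod 29 = (28 * 12) mod 29 = 17
  12^4 mod 29 = (17 * 12) mod 29 = 1
  12^5 mod 29 = (1 * 12) mod 29 = 12
  12^6 mod 29 = (12 * 12) mod 29 = 28
  12^7 mod 29 = (28 * 12) mod 29 = 17
  12^8 mod 29 = (17 * 12) mod 29 = 1
  12^9 mod 29 = (1 * 12) mod 29 = 12
  12^10 mod 29 = (12 * 12) mod 29 = 28
Step 2: Result = 28.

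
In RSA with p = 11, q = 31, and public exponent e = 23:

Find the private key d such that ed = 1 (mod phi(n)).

Step 1: n = 11 * 31 = 341.
Step 2: phi(n) = 10 * 30 = 300.
Step 3: Find d such that 23 * d = 1 (mod 300).
Step 4: d = 23^(-1) mod 300 = 287.
Verification: 23 * 287 = 6601 = 22 * 300 + 1.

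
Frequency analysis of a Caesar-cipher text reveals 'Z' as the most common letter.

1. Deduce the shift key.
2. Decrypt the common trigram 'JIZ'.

Step 1: In English, 'E' is the most frequent letter (12.7%).
Step 2: The most frequent ciphertext letter is 'Z' (position 25).
Step 3: Shift = (25 - 4) mod 26 = 21.
Step 4: Decrypt 'JIZ' by shifting back 21:
  J -> O
  I -> N
  Z -> E
Step 5: 'JIZ' decrypts to 'ONE'.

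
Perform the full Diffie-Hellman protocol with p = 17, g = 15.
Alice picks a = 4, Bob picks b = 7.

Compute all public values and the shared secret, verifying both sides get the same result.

Step 1: A = g^a mod p = 15^4 mod 17 = 16.
Step 2: B = g^b mod p = 15^7 mod 17 = 8.
Step 3: Alice computes s = B^a mod p = 8^4 mod 17 = 16.
Step 4: Bob computes s = A^b mod p = 16^7 mod 17 = 16.
Both sides agree: shared secret = 16.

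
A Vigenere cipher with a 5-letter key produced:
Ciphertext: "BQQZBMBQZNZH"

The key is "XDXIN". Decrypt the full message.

Step 1: Key 'XDXIN' has length 5. Extended key: XDXINXDXINXD
Step 2: Decrypt each position:
  B(1) - X(23) = 4 = E
  Q(16) - D(3) = 13 = N
  Q(16) - X(23) = 19 = T
  Z(25) - I(8) = 17 = R
  B(1) - N(13) = 14 = O
  M(12) - X(23) = 15 = P
  B(1) - D(3) = 24 = Y
  Q(16) - X(23) = 19 = T
  Z(25) - I(8) = 17 = R
  N(13) - N(13) = 0 = A
  Z(25) - X(23) = 2 = C
  H(7) - D(3) = 4 = E
Plaintext: ENTROPYTRACE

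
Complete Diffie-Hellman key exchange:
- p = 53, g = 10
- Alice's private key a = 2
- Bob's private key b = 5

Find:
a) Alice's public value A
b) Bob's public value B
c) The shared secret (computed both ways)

Step 1: A = g^a mod p = 10^2 mod 53 = 47.
Step 2: B = g^b mod p = 10^5 mod 53 = 42.
Step 3: Alice computes s = B^a mod p = 42^2 mod 53 = 15.
Step 4: Bob computes s = A^b mod p = 47^5 mod 53 = 15.
Both sides agree: shared secret = 15.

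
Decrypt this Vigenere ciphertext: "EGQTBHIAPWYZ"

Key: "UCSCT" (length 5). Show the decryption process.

Step 1: Key 'UCSCT' has length 5. Extended key: UCSCTUCSCTUC
Step 2: Decrypt each position:
  E(4) - U(20) = 10 = K
  G(6) - C(2) = 4 = E
  Q(16) - S(18) = 24 = Y
  T(19) - C(2) = 17 = R
  B(1) - T(19) = 8 = I
  H(7) - U(20) = 13 = N
  I(8) - C(2) = 6 = G
  A(0) - S(18) = 8 = I
  P(15) - C(2) = 13 = N
  W(22) - T(19) = 3 = D
  Y(24) - U(20) = 4 = E
  Z(25) - C(2) = 23 = X
Plaintext: KEYRINGINDEX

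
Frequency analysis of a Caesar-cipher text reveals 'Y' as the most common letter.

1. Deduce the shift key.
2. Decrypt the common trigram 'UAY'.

Step 1: In English, 'E' is the most frequent letter (12.7%).
Step 2: The most frequent ciphertext letter is 'Y' (position 24).
Step 3: Shift = (24 - 4) mod 26 = 20.
Step 4: Decrypt 'UAY' by shifting back 20:
  U -> A
  A -> G
  Y -> E
Step 5: 'UAY' decrypts to 'AGE'.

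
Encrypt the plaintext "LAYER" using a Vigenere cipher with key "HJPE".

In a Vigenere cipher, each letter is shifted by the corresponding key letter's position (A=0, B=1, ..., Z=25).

Step 1: Repeat key to match plaintext length:
  Plaintext: LAYER
  Key:       HJPEH
Step 2: Encrypt each letter:
  L(11) + H(7) = (11+7) mod 26 = 18 = S
  A(0) + J(9) = (0+9) mod 26 = 9 = J
  Y(24) + P(15) = (24+15) mod 26 = 13 = N
  E(4) + E(4) = (4+4) mod 26 = 8 = I
  R(17) + H(7) = (17+7) mod 26 = 24 = Y
Ciphertext: SJNIY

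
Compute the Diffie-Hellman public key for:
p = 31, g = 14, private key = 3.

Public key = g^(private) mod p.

Step 1: A = g^a mod p = 14^3 mod 31.
  14^1 mod 31 = 14
  14^2 mod 31 = (14 * 14) mod 31 = 10
  14^3 mod 31 = (10 * 14) mod 31 = 16
Result: A = 16.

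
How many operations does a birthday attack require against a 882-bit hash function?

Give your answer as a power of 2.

Step 1: The birthday paradox gives collision probability ~50% after sqrt(2^n) = 2^(n/2) hashes.
Step 2: For 882-bit output: 2^(882/2) = 2^441.
Step 3: Approximately 2^441 hash computations needed.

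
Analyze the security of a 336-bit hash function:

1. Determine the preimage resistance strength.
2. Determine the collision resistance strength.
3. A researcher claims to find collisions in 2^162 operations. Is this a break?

Step 1: Preimage resistance requires brute-force of 2^336 operations.
Step 2: Collision resistance (birthday bound) = 2^(336/2) = 2^168.
Step 3: The claimed attack costs 2^162 operations.
Step 4: Since 2^162 < 2^168, the claimed attack beats the generic birthday bound, so collision resistance is broken.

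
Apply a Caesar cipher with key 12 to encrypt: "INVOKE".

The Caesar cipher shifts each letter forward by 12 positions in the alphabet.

Step 1: For each letter, shift forward by 12 positions (mod 26).
  I (position 8) -> position (8+12) mod 26 = 20 -> U
  N (position 13) -> position (13+12) mod 26 = 25 -> Z
  V (position 21) -> position (21+12) mod 26 = 7 -> H
  O (position 14) -> position (14+12) mod 26 = 0 -> A
  K (position 10) -> position (10+12) mod 26 = 22 -> W
  E (position 4) -> position (4+12) mod 26 = 16 -> Q
Result: UZHAWQ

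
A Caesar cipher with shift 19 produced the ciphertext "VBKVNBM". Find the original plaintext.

Step 1: Reverse the shift by subtracting 19 from each letter position.
  V (position 21) -> position (21-19) mod 26 = 2 -> C
  B (position 1) -> position (1-19) mod 26 = 8 -> I
  K (position 10) -> position (10-19) mod 26 = 17 -> R
  V (position 21) -> position (21-19) mod 26 = 2 -> C
  N (position 13) -> position (13-19) mod 26 = 20 -> U
  B (position 1) -> position (1-19) mod 26 = 8 -> I
  M (position 12) -> position (12-19) mod 26 = 19 -> T
Decrypted message: CIRCUIT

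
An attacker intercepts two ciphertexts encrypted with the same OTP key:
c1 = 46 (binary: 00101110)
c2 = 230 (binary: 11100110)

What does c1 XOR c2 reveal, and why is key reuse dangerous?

Step 1: c1 XOR c2 = (m1 XOR k) XOR (m2 XOR k).
Step 2: By XOR associativity/commutativity: = m1 XOR m2 XOR k XOR k = m1 XOR m2.
Step 3: 00101110 XOR 11100110 = 11001000 = 200.
Step 4: The key cancels out! An attacker learns m1 XOR m2 = 200, revealing the relationship between plaintexts.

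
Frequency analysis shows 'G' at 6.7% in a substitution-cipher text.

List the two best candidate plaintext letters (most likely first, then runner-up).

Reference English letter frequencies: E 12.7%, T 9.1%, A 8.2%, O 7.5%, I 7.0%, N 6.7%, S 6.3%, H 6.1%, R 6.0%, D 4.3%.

Step 1: Observed frequency of 'G' is 6.7%.
Step 2: Compute distances to each reference frequency and sort:
  N (6.7%): difference = 0.0% <-- BEST
  I (7.0%): difference = 0.3% <-- RUNNER-UP
  S (6.3%): difference = 0.4%
  H (6.1%): difference = 0.6%
  R (6.0%): difference = 0.7%
Step 3: Most likely is 'N' (6.7%, diff 0.0%); second most likely is 'I' (7.0%, diff 0.3%).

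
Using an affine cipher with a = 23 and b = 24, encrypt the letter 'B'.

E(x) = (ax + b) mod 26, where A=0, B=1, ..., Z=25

Step 1: Convert 'B' to number: x = 1.
Step 2: E(1) = (23 * 1 + 24) mod 26 = 47 mod 26 = 21.
Step 3: Convert 21 back to letter: V.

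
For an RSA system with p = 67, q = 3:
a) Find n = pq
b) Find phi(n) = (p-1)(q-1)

Step 1: n = p * q = 67 * 3 = 201.
Step 2: phi(n) = (p-1)(q-1) = 66 * 2 = 132.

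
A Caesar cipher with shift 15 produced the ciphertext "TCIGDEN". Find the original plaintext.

Step 1: Reverse the shift by subtracting 15 from each letter position.
  T (position 19) -> position (19-15) mod 26 = 4 -> E
  C (position 2) -> position (2-15) mod 26 = 13 -> N
  I (position 8) -> position (8-15) mod 26 = 19 -> T
  G (position 6) -> position (6-15) mod 26 = 17 -> R
  D (position 3) -> position (3-15) mod 26 = 14 -> O
  E (position 4) -> position (4-15) mod 26 = 15 -> P
  N (position 13) -> position (13-15) mod 26 = 24 -> Y
Decrypted message: ENTROPY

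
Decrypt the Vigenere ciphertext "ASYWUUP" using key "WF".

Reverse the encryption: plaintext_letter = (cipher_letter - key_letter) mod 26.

Step 1: Extend key: WFWFWFW
Step 2: Decrypt each letter (c - k) mod 26:
  A(0) - W(22) = (0-22) mod 26 = 4 = E
  S(18) - F(5) = (18-5) mod 26 = 13 = N
  Y(24) - W(22) = (24-22) mod 26 = 2 = C
  W(22) - F(5) = (22-5) mod 26 = 17 = R
  U(20) - W(22) = (20-22) mod 26 = 24 = Y
  U(20) - F(5) = (20-5) mod 26 = 15 = P
  P(15) - W(22) = (15-22) mod 26 = 19 = T
Plaintext: ENCRYPT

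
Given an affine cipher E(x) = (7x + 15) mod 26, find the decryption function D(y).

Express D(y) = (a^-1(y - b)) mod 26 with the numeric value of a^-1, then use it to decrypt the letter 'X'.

Step 1: Find a^-1, the modular inverse of 7 mod 26.
Step 2: We need 7 * a^-1 = 1 (mod 26).
Step 3: 7 * 15 = 105 = 4 * 26 + 1, so a^-1 = 15.
Step 4: D(y) = 15(y - 15) mod 26.
Step 5: Apply to 'X' (y = 23): D(23) = 15 * (23 - 15) mod 26 = 15 * 8 mod 26 = 16 -> 'Q'.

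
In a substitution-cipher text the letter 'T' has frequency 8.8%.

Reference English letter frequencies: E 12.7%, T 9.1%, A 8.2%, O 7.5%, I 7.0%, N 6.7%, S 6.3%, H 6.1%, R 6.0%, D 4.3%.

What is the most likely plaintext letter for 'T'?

Step 1: The observed frequency is 8.8%.
Step 2: Compare with English frequencies:
  E: 12.7% (difference: 3.9%)
  T: 9.1% (difference: 0.3%) <-- closest
  A: 8.2% (difference: 0.6%)
  O: 7.5% (difference: 1.3%)
  I: 7.0% (difference: 1.8%)
  N: 6.7% (difference: 2.1%)
  S: 6.3% (difference: 2.5%)
  H: 6.1% (difference: 2.7%)
  R: 6.0% (difference: 2.8%)
  D: 4.3% (difference: 4.5%)
Step 3: 'T' most likely represents 'T' (frequency 9.1%).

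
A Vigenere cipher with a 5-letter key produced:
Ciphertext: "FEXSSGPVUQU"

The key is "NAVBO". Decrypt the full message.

Step 1: Key 'NAVBO' has length 5. Extended key: NAVBONAVBON
Step 2: Decrypt each position:
  F(5) - N(13) = 18 = S
  E(4) - A(0) = 4 = E
  X(23) - V(21) = 2 = C
  S(18) - B(1) = 17 = R
  S(18) - O(14) = 4 = E
  G(6) - N(13) = 19 = T
  P(15) - A(0) = 15 = P
  V(21) - V(21) = 0 = A
  U(20) - B(1) = 19 = T
  Q(16) - O(14) = 2 = C
  U(20) - N(13) = 7 = H
Plaintext: SECRETPATCH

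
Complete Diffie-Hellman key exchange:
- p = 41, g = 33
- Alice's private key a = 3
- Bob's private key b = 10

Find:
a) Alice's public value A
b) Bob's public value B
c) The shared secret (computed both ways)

Step 1: A = g^a mod p = 33^3 mod 41 = 21.
Step 2: B = g^b mod p = 33^10 mod 41 = 40.
Step 3: Alice computes s = B^a mod p = 40^3 mod 41 = 40.
Step 4: Bob computes s = A^b mod p = 21^10 mod 41 = 40.
Both sides agree: shared secret = 40.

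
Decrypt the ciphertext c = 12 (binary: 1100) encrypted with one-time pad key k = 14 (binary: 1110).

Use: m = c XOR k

Step 1: XOR ciphertext with key:
  Ciphertext: 1100
  Key:        1110
  XOR:        0010
Step 2: Plaintext = 0010 = 2 in decimal.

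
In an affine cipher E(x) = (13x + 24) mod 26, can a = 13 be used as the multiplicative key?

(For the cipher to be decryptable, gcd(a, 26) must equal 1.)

Step 1: Compute gcd(13, 26).
Step 2: gcd(13, 26) = 13.
Since gcd = 13 != 1, 13 shares a common factor with 26, so it cannot be used.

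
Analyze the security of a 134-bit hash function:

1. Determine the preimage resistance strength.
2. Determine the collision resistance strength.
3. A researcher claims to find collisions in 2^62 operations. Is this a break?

Step 1: Preimage resistance requires brute-force of 2^134 operations.
Step 2: Collision resistance (birthday bound) = 2^(134/2) = 2^67.
Step 3: The claimed attack costs 2^62 operations.
Step 4: Since 2^62 < 2^67, the claimed attack beats the generic birthday bound, so collision resistance is broken.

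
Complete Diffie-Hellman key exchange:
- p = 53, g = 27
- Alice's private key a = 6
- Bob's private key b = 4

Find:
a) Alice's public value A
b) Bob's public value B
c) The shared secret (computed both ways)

Step 1: A = g^a mod p = 27^6 mod 53 = 29.
Step 2: B = g^b mod p = 27^4 mod 53 = 10.
Step 3: Alice computes s = B^a mod p = 10^6 mod 53 = 49.
Step 4: Bob computes s = A^b mod p = 29^4 mod 53 = 49.
Both sides agree: shared secret = 49.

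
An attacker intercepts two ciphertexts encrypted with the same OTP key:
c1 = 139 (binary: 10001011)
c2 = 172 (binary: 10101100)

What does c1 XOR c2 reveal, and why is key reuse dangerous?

Step 1: c1 XOR c2 = (m1 XOR k) XOR (m2 XOR k).
Step 2: By XOR associativity/commutativity: = m1 XOR m2 XOR k XOR k = m1 XOR m2.
Step 3: 10001011 XOR 10101100 = 00100111 = 39.
Step 4: The key cancels out! An attacker learns m1 XOR m2 = 39, revealing the relationship between plaintexts.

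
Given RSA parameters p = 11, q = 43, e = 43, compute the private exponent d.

Step 1: n = 11 * 43 = 473.
Step 2: phi(n) = 10 * 42 = 420.
Step 3: Find d such that 43 * d = 1 (mod 420).
Step 4: d = 43^(-1) mod 420 = 127.
Verification: 43 * 127 = 5461 = 13 * 420 + 1.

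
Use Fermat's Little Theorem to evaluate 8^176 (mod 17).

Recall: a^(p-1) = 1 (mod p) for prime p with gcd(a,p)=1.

Step 1: Since 17 is prime, by Fermat's Little Theorem: 8^16 = 1 (mod 17).
Step 2: Reduce exponent: 176 mod 16 = 0.
Step 3: So 8^176 = 8^0 (mod 17).
Step 4: 8^0 mod 17 = 1.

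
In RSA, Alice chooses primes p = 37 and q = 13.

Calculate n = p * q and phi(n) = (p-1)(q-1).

Step 1: n = p * q = 37 * 13 = 481.
Step 2: phi(n) = (p-1)(q-1) = 36 * 12 = 432.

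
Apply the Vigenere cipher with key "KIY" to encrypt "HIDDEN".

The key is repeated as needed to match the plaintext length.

Step 1: Repeat key to match plaintext length:
  Plaintext: HIDDEN
  Key:       KIYKIY
Step 2: Encrypt each letter:
  H(7) + K(10) = (7+10) mod 26 = 17 = R
  I(8) + I(8) = (8+8) mod 26 = 16 = Q
  D(3) + Y(24) = (3+24) mod 26 = 1 = B
  D(3) + K(10) = (3+10) mod 26 = 13 = N
  E(4) + I(8) = (4+8) mod 26 = 12 = M
  N(13) + Y(24) = (13+24) mod 26 = 11 = L
Ciphertext: RQBNML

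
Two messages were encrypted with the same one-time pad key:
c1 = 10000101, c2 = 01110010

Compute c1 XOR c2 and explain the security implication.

Step 1: c1 XOR c2 = (m1 XOR k) XOR (m2 XOR k).
Step 2: By XOR associativity/commutativity: = m1 XOR m2 XOR k XOR k = m1 XOR m2.
Step 3: 10000101 XOR 01110010 = 11110111 = 247.
Step 4: The key cancels out! An attacker learns m1 XOR m2 = 247, revealing the relationship between plaintexts.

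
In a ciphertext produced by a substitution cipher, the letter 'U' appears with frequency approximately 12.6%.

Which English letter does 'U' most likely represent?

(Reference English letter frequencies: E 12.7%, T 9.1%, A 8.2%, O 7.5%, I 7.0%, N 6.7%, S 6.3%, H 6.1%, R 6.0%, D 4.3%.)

Step 1: The observed frequency is 12.6%.
Step 2: Compare with English frequencies:
  E: 12.7% (difference: 0.1%) <-- closest
  T: 9.1% (difference: 3.5%)
  A: 8.2% (difference: 4.4%)
  O: 7.5% (difference: 5.1%)
  I: 7.0% (difference: 5.6%)
  N: 6.7% (difference: 5.9%)
  S: 6.3% (difference: 6.3%)
  H: 6.1% (difference: 6.5%)
  R: 6.0% (difference: 6.6%)
  D: 4.3% (difference: 8.3%)
Step 3: 'U' most likely represents 'E' (frequency 12.7%).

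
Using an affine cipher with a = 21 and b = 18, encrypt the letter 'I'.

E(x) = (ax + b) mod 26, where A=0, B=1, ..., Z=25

Step 1: Convert 'I' to number: x = 8.
Step 2: E(8) = (21 * 8 + 18) mod 26 = 186 mod 26 = 4.
Step 3: Convert 4 back to letter: E.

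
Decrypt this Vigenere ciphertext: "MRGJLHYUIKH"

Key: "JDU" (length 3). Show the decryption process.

Step 1: Key 'JDU' has length 3. Extended key: JDUJDUJDUJD
Step 2: Decrypt each position:
  M(12) - J(9) = 3 = D
  R(17) - D(3) = 14 = O
  G(6) - U(20) = 12 = M
  J(9) - J(9) = 0 = A
  L(11) - D(3) = 8 = I
  H(7) - U(20) = 13 = N
  Y(24) - J(9) = 15 = P
  U(20) - D(3) = 17 = R
  I(8) - U(20) = 14 = O
  K(10) - J(9) = 1 = B
  H(7) - D(3) = 4 = E
Plaintext: DOMAINPROBE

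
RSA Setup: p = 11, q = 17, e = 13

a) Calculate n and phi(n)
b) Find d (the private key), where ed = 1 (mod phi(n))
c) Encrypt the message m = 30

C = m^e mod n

Step 1: n = 11 * 17 = 187.
Step 2: phi(n) = (11-1)(17-1) = 10 * 16 = 160.
Step 3: Find d = 13^(-1) mod 160 = 37.
  Verify: 13 * 37 = 481 = 1 (mod 160).
Step 4: C = 30^13 mod 187 = 149.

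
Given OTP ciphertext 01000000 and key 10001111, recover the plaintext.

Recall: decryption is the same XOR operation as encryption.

Step 1: XOR ciphertext with key:
  Ciphertext: 01000000
  Key:        10001111
  XOR:        11001111
Step 2: Plaintext = 11001111 = 207 in decimal.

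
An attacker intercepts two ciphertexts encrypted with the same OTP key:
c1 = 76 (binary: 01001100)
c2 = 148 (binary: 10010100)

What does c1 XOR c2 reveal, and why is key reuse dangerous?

Step 1: c1 XOR c2 = (m1 XOR k) XOR (m2 XOR k).
Step 2: By XOR associativity/commutativity: = m1 XOR m2 XOR k XOR k = m1 XOR m2.
Step 3: 01001100 XOR 10010100 = 11011000 = 216.
Step 4: The key cancels out! An attacker learns m1 XOR m2 = 216, revealing the relationship between plaintexts.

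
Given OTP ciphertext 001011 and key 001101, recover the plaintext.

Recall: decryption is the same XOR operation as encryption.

Step 1: XOR ciphertext with key:
  Ciphertext: 001011
  Key:        001101
  XOR:        000110
Step 2: Plaintext = 000110 = 6 in decimal.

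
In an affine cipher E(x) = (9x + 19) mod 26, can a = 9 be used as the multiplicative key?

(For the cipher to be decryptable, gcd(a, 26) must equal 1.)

Step 1: Compute gcd(9, 26).
Step 2: gcd(9, 26) = 1.
Since gcd = 1, 9 is coprime with 26, so it is a valid key.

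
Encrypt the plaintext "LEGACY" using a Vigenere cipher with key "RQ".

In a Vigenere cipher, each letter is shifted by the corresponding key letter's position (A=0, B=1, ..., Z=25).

Step 1: Repeat key to match plaintext length:
  Plaintext: LEGACY
  Key:       RQRQRQ
Step 2: Encrypt each letter:
  L(11) + R(17) = (11+17) mod 26 = 2 = C
  E(4) + Q(16) = (4+16) mod 26 = 20 = U
  G(6) + R(17) = (6+17) mod 26 = 23 = X
  A(0) + Q(16) = (0+16) mod 26 = 16 = Q
  C(2) + R(17) = (2+17) mod 26 = 19 = T
  Y(24) + Q(16) = (24+16) mod 26 = 14 = O
Ciphertext: CUXQTO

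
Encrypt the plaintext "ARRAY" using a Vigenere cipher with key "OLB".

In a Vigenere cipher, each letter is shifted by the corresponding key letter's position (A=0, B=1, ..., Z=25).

Step 1: Repeat key to match plaintext length:
  Plaintext: ARRAY
  Key:       OLBOL
Step 2: Encrypt each letter:
  A(0) + O(14) = (0+14) mod 26 = 14 = O
  R(17) + L(11) = (17+11) mod 26 = 2 = C
  R(17) + B(1) = (17+1) mod 26 = 18 = S
  A(0) + O(14) = (0+14) mod 26 = 14 = O
  Y(24) + L(11) = (24+11) mod 26 = 9 = J
Ciphertext: OCSOJ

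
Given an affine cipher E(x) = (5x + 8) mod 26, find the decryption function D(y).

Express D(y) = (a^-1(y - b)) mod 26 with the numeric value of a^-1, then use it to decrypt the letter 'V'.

Step 1: Find a^-1, the modular inverse of 5 mod 26.
Step 2: We need 5 * a^-1 = 1 (mod 26).
Step 3: 5 * 21 = 105 = 4 * 26 + 1, so a^-1 = 21.
Step 4: D(y) = 21(y - 8) mod 26.
Step 5: Apply to 'V' (y = 21): D(21) = 21 * (21 - 8) mod 26 = 21 * 13 mod 26 = 13 -> 'N'.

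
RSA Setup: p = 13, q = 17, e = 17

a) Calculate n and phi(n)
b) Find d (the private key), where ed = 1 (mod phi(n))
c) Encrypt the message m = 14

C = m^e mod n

Step 1: n = 13 * 17 = 221.
Step 2: phi(n) = (13-1)(17-1) = 12 * 16 = 192.
Step 3: Find d = 17^(-1) mod 192 = 113.
  Verify: 17 * 113 = 1921 = 1 (mod 192).
Step 4: C = 14^17 mod 221 = 14.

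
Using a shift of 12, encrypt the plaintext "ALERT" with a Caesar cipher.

Step 1: For each letter, shift forward by 12 positions (mod 26).
  A (position 0) -> position (0+12) mod 26 = 12 -> M
  L (position 11) -> position (11+12) mod 26 = 23 -> X
  E (position 4) -> position (4+12) mod 26 = 16 -> Q
  R (position 17) -> position (17+12) mod 26 = 3 -> D
  T (position 19) -> position (19+12) mod 26 = 5 -> F
Result: MXQDF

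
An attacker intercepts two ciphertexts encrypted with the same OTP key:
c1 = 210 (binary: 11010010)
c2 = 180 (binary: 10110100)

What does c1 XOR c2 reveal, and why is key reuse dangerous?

Step 1: c1 XOR c2 = (m1 XOR k) XOR (m2 XOR k).
Step 2: By XOR associativity/commutativity: = m1 XOR m2 XOR k XOR k = m1 XOR m2.
Step 3: 11010010 XOR 10110100 = 01100110 = 102.
Step 4: The key cancels out! An attacker learns m1 XOR m2 = 102, revealing the relationship between plaintexts.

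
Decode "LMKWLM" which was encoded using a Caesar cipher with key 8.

Step 1: Reverse the shift by subtracting 8 from each letter position.
  L (position 11) -> position (11-8) mod 26 = 3 -> D
  M (position 12) -> position (12-8) mod 26 = 4 -> E
  K (position 10) -> position (10-8) mod 26 = 2 -> C
  W (position 22) -> position (22-8) mod 26 = 14 -> O
  L (position 11) -> position (11-8) mod 26 = 3 -> D
  M (position 12) -> position (12-8) mod 26 = 4 -> E
Decrypted message: DECODE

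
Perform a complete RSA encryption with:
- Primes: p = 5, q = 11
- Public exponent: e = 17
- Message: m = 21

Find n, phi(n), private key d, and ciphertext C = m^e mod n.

Step 1: n = 5 * 11 = 55.
Step 2: phi(n) = (5-1)(11-1) = 4 * 10 = 40.
Step 3: Find d = 17^(-1) mod 40 = 33.
  Verify: 17 * 33 = 561 = 1 (mod 40).
Step 4: C = 21^17 mod 55 = 21.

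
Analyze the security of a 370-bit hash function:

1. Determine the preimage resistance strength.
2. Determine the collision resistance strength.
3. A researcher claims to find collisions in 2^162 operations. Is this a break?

Step 1: Preimage resistance requires brute-force of 2^370 operations.
Step 2: Collision resistance (birthday bound) = 2^(370/2) = 2^185.
Step 3: The claimed attack costs 2^162 operations.
Step 4: Since 2^162 < 2^185, the claimed attack beats the generic birthday bound, so collision resistance is broken.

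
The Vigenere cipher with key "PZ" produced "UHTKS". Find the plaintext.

Step 1: Extend key: PZPZP
Step 2: Decrypt each letter (c - k) mod 26:
  U(20) - P(15) = (20-15) mod 26 = 5 = F
  H(7) - Z(25) = (7-25) mod 26 = 8 = I
  T(19) - P(15) = (19-15) mod 26 = 4 = E
  K(10) - Z(25) = (10-25) mod 26 = 11 = L
  S(18) - P(15) = (18-15) mod 26 = 3 = D
Plaintext: FIELD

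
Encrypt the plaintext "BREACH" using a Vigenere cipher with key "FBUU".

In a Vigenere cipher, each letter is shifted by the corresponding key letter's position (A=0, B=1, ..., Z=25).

Step 1: Repeat key to match plaintext length:
  Plaintext: BREACH
  Key:       FBUUFB
Step 2: Encrypt each letter:
  B(1) + F(5) = (1+5) mod 26 = 6 = G
  R(17) + B(1) = (17+1) mod 26 = 18 = S
  E(4) + U(20) = (4+20) mod 26 = 24 = Y
  A(0) + U(20) = (0+20) mod 26 = 20 = U
  C(2) + F(5) = (2+5) mod 26 = 7 = H
  H(7) + B(1) = (7+1) mod 26 = 8 = I
Ciphertext: GSYUHI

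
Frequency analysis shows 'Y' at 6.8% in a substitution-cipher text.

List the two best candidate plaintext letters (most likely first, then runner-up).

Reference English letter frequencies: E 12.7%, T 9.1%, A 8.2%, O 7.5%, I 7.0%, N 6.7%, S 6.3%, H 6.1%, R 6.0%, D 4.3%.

Step 1: Observed frequency of 'Y' is 6.8%.
Step 2: Compute distances to each reference frequency and sort:
  N (6.7%): difference = 0.1% <-- BEST
  I (7.0%): difference = 0.2% <-- RUNNER-UP
  S (6.3%): difference = 0.5%
  O (7.5%): difference = 0.7%
  H (6.1%): difference = 0.7%
Step 3: Most likely is 'N' (6.7%, diff 0.1%); second most likely is 'I' (7.0%, diff 0.2%).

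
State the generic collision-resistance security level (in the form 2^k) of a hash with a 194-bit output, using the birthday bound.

Step 1: The birthday paradox gives collision probability ~50% after sqrt(2^n) = 2^(n/2) hashes.
Step 2: For 194-bit output: 2^(194/2) = 2^97.
Step 3: Approximately 2^97 hash computations needed.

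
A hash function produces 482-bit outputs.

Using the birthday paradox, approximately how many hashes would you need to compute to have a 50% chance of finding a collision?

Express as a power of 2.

Step 1: The birthday paradox gives collision probability ~50% after sqrt(2^n) = 2^(n/2) hashes.
Step 2: For 482-bit output: 2^(482/2) = 2^241.
Step 3: Approximately 2^241 hash computations needed.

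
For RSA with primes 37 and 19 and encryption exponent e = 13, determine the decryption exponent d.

Step 1: n = 37 * 19 = 703.
Step 2: phi(n) = 36 * 18 = 648.
Step 3: Find d such that 13 * d = 1 (mod 648).
Step 4: d = 13^(-1) mod 648 = 349.
Verification: 13 * 349 = 4537 = 7 * 648 + 1.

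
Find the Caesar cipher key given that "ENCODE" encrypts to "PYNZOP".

Step 1: Compare first letters: E (position 4) -> P (position 15).
Step 2: Shift = (15 - 4) mod 26 = 11.
The shift value is 11.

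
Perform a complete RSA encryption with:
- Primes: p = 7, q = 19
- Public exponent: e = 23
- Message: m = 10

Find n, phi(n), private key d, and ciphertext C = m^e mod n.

Step 1: n = 7 * 19 = 133.
Step 2: phi(n) = (7-1)(19-1) = 6 * 18 = 108.
Step 3: Find d = 23^(-1) mod 108 = 47.
  Verify: 23 * 47 = 1081 = 1 (mod 108).
Step 4: C = 10^23 mod 133 = 117.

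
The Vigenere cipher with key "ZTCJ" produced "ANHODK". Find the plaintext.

Step 1: Extend key: ZTCJZT
Step 2: Decrypt each letter (c - k) mod 26:
  A(0) - Z(25) = (0-25) mod 26 = 1 = B
  N(13) - T(19) = (13-19) mod 26 = 20 = U
  H(7) - C(2) = (7-2) mod 26 = 5 = F
  O(14) - J(9) = (14-9) mod 26 = 5 = F
  D(3) - Z(25) = (3-25) mod 26 = 4 = E
  K(10) - T(19) = (10-19) mod 26 = 17 = R
Plaintext: BUFFER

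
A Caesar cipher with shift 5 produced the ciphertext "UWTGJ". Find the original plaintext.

Step 1: Reverse the shift by subtracting 5 from each letter position.
  U (position 20) -> position (20-5) mod 26 = 15 -> P
  W (position 22) -> position (22-5) mod 26 = 17 -> R
  T (position 19) -> position (19-5) mod 26 = 14 -> O
  G (position 6) -> position (6-5) mod 26 = 1 -> B
  J (position 9) -> position (9-5) mod 26 = 4 -> E
Decrypted message: PROBE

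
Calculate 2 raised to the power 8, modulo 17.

Step 1: Compute 2^8 mod 17 step by step, reducing modulo 17 at each step.
  2^1 mod 17 = 2
  2^2 mod 17 = (2 * 2) mod 17 = 4
  2^3 mod 17 = (4 * 2) mod 17 = 8
  2^4 mod 17 = (8 * 2) mod 17 = 16
  2^5 mod 17 = (16 * 2) mod 17 = 15
  2^6 mod 17 = (15 * 2) mod 17 = 13
  2^7 mod 17 = (13 * 2) mod 17 = 9
  2^8 mod 17 = (9 * 2) mod 17 = 1
Step 2: Result = 1.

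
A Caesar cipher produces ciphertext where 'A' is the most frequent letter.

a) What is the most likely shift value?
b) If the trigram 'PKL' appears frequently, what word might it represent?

Step 1: In English, 'E' is the most frequent letter (12.7%).
Step 2: The most frequent ciphertext letter is 'A' (position 0).
Step 3: Shift = (0 - 4) mod 26 = 22.
Step 4: Decrypt 'PKL' by shifting back 22:
  P -> T
  K -> O
  L -> P
Step 5: 'PKL' decrypts to 'TOP'.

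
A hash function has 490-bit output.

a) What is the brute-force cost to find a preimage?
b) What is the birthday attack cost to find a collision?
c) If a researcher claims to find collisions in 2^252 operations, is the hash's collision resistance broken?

Step 1: Preimage resistance requires brute-force of 2^490 operations.
Step 2: Collision resistance (birthday bound) = 2^(490/2) = 2^245.
Step 3: The claimed attack costs 2^252 operations.
Step 4: Since 2^252 >= 2^245, the claimed attack is no faster than the generic birthday attack, so this does not break collision resistance.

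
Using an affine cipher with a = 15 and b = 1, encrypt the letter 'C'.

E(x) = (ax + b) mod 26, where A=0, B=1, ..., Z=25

Step 1: Convert 'C' to number: x = 2.
Step 2: E(2) = (15 * 2 + 1) mod 26 = 31 mod 26 = 5.
Step 3: Convert 5 back to letter: F.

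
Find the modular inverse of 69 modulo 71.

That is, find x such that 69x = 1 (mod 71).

Step 1: We need x such that 69 * x = 1 (mod 71).
Step 2: Using the extended Euclidean algorithm or trial:
  69 * 35 = 2415 = 34 * 71 + 1.
Step 3: Since 2415 mod 71 = 1, the inverse is x = 35.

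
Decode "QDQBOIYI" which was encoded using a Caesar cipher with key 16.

Step 1: Reverse the shift by subtracting 16 from each letter position.
  Q (position 16) -> position (16-16) mod 26 = 0 -> A
  D (position 3) -> position (3-16) mod 26 = 13 -> N
  Q (position 16) -> position (16-16) mod 26 = 0 -> A
  B (position 1) -> position (1-16) mod 26 = 11 -> L
  O (position 14) -> position (14-16) mod 26 = 24 -> Y
  I (position 8) -> position (8-16) mod 26 = 18 -> S
  Y (position 24) -> position (24-16) mod 26 = 8 -> I
  I (position 8) -> position (8-16) mod 26 = 18 -> S
Decrypted message: ANALYSIS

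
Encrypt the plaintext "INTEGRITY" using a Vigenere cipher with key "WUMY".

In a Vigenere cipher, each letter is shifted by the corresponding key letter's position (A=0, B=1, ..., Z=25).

Step 1: Repeat key to match plaintext length:
  Plaintext: INTEGRITY
  Key:       WUMYWUMYW
Step 2: Encrypt each letter:
  I(8) + W(22) = (8+22) mod 26 = 4 = E
  N(13) + U(20) = (13+20) mod 26 = 7 = H
  T(19) + M(12) = (19+12) mod 26 = 5 = F
  E(4) + Y(24) = (4+24) mod 26 = 2 = C
  G(6) + W(22) = (6+22) mod 26 = 2 = C
  R(17) + U(20) = (17+20) mod 26 = 11 = L
  I(8) + M(12) = (8+12) mod 26 = 20 = U
  T(19) + Y(24) = (19+24) mod 26 = 17 = R
  Y(24) + W(22) = (24+22) mod 26 = 20 = U
Ciphertext: EHFCCLURU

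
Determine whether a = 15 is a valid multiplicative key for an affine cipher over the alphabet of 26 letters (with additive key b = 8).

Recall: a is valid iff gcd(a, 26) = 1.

Step 1: Compute gcd(15, 26).
Step 2: gcd(15, 26) = 1.
Since gcd = 1, 15 is coprime with 26, so it is a valid key.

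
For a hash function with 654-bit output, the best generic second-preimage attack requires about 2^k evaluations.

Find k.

Step 1: The hash has a 654-bit output.
Step 2: Second-preimage resistance means: given a specific input x, it should be infeasible to find a different y with h(y) = h(x).
With a 654-bit output, a generic search for a second preimage costs about 2^654 evaluations (each trial matches the fixed target with probability 2^-654).
Step 3: Security level = 654 bits.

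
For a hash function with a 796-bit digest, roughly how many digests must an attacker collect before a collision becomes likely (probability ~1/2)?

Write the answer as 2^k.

Step 1: The birthday paradox gives collision probability ~50% after sqrt(2^n) = 2^(n/2) hashes.
Step 2: For 796-bit output: 2^(796/2) = 2^398.
Step 3: Approximately 2^398 hash computations needed.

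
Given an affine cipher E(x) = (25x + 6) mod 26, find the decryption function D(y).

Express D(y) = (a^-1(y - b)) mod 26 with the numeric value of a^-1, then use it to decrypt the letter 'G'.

Step 1: Find a^-1, the modular inverse of 25 mod 26.
Step 2: We need 25 * a^-1 = 1 (mod 26).
Step 3: 25 * 25 = 625 = 24 * 26 + 1, so a^-1 = 25.
Step 4: D(y) = 25(y - 6) mod 26.
Step 5: Apply to 'G' (y = 6): D(6) = 25 * (6 - 6) mod 26 = 25 * 0 mod 26 = 0 -> 'A'.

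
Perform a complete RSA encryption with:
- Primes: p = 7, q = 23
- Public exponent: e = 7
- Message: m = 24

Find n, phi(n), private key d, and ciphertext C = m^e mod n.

Step 1: n = 7 * 23 = 161.
Step 2: phi(n) = (7-1)(23-1) = 6 * 22 = 132.
Step 3: Find d = 7^(-1) mod 132 = 19.
  Verify: 7 * 19 = 133 = 1 (mod 132).
Step 4: C = 24^7 mod 161 = 24.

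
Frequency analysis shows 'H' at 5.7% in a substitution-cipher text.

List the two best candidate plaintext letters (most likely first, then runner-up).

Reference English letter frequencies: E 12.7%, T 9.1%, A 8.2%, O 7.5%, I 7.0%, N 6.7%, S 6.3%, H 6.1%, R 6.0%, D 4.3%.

Step 1: Observed frequency of 'H' is 5.7%.
Step 2: Compute distances to each reference frequency and sort:
  R (6.0%): difference = 0.3% <-- BEST
  H (6.1%): difference = 0.4% <-- RUNNER-UP
  S (6.3%): difference = 0.6%
  N (6.7%): difference = 1.0%
  I (7.0%): difference = 1.3%
Step 3: Most likely is 'R' (6.0%, diff 0.3%); second most likely is 'H' (6.1%, diff 0.4%).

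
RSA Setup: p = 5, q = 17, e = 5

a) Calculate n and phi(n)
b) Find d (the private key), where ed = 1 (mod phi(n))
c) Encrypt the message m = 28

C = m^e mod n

Step 1: n = 5 * 17 = 85.
Step 2: phi(n) = (5-1)(17-1) = 4 * 16 = 64.
Step 3: Find d = 5^(-1) mod 64 = 13.
  Verify: 5 * 13 = 65 = 1 (mod 64).
Step 4: C = 28^5 mod 85 = 78.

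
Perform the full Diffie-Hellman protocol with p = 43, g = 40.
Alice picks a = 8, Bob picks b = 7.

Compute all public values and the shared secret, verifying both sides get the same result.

Step 1: A = g^a mod p = 40^8 mod 43 = 25.
Step 2: B = g^b mod p = 40^7 mod 43 = 6.
Step 3: Alice computes s = B^a mod p = 6^8 mod 43 = 36.
Step 4: Bob computes s = A^b mod p = 25^7 mod 43 = 36.
Both sides agree: shared secret = 36.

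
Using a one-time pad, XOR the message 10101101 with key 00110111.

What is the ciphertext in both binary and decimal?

Step 1: Write out the XOR operation bit by bit:
  Message: 10101101
  Key:     00110111
  XOR:     10011010
Step 2: Convert to decimal: 10011010 = 154.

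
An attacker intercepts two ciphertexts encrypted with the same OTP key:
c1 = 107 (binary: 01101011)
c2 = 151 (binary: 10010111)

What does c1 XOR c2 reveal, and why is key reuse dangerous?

Step 1: c1 XOR c2 = (m1 XOR k) XOR (m2 XOR k).
Step 2: By XOR associativity/commutativity: = m1 XOR m2 XOR k XOR k = m1 XOR m2.
Step 3: 01101011 XOR 10010111 = 11111100 = 252.
Step 4: The key cancels out! An attacker learns m1 XOR m2 = 252, revealing the relationship between plaintexts.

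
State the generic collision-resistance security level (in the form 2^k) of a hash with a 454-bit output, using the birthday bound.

Step 1: The birthday paradox gives collision probability ~50% after sqrt(2^n) = 2^(n/2) hashes.
Step 2: For 454-bit output: 2^(454/2) = 2^227.
Step 3: Approximately 2^227 hash computations needed.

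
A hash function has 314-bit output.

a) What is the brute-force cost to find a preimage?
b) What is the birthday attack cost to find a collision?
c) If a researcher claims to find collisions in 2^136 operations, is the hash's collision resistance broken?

Step 1: Preimage resistance requires brute-force of 2^314 operations.
Step 2: Collision resistance (birthday bound) = 2^(314/2) = 2^157.
Step 3: The claimed attack costs 2^136 operations.
Step 4: Since 2^136 < 2^157, the claimed attack beats the generic birthday bound, so collision resistance is broken.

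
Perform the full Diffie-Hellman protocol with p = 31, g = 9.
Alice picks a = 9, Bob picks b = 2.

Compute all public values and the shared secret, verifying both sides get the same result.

Step 1: A = g^a mod p = 9^9 mod 31 = 4.
Step 2: B = g^b mod p = 9^2 mod 31 = 19.
Step 3: Alice computes s = B^a mod p = 19^9 mod 31 = 16.
Step 4: Bob computes s = A^b mod p = 4^2 mod 31 = 16.
Both sides agree: shared secret = 16.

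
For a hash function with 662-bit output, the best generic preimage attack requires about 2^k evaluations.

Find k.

Step 1: The hash has a 662-bit output.
Step 2: Preimage resistance means: given a digest h(x), it should be infeasible to find any input that hashes to it.
With a 662-bit output there are 2^662 possible digests, so a generic brute-force preimage search costs about 2^662 evaluations.
Step 3: Security level = 662 bits.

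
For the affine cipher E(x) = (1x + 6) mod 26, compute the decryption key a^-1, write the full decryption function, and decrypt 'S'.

Step 1: Find a^-1, the modular inverse of 1 mod 26.
Step 2: We need 1 * a^-1 = 1 (mod 26).
Step 3: 1 * 1 = 1 = 0 * 26 + 1, so a^-1 = 1.
Step 4: D(y) = 1(y - 6) mod 26.
Step 5: Apply to 'S' (y = 18): D(18) = 1 * (18 - 6) mod 26 = 1 * 12 mod 26 = 12 -> 'M'.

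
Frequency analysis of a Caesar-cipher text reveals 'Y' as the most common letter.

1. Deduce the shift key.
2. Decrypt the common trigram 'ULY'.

Step 1: In English, 'E' is the most frequent letter (12.7%).
Step 2: The most frequent ciphertext letter is 'Y' (position 24).
Step 3: Shift = (24 - 4) mod 26 = 20.
Step 4: Decrypt 'ULY' by shifting back 20:
  U -> A
  L -> R
  Y -> E
Step 5: 'ULY' decrypts to 'ARE'.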